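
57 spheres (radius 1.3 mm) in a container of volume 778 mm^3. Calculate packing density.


V_sphere = 4/3*pi*1.3^3 = 9.2028 mm^3
Total V = 57*9.2028 = 524.5596 mm^3
PD = 524.5596 / 778 = 0.674

0.674


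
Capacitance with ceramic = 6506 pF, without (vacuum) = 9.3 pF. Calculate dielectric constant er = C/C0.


er = 6506 / 9.3 = 699.57

699.57


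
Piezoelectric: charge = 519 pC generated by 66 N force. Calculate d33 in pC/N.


d33 = 519 / 66 = 7.9 pC/N

7.9


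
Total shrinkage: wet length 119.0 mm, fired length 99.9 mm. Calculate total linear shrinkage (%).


TS = (119.0 - 99.9) / 119.0 * 100 = 16.05%

16.05


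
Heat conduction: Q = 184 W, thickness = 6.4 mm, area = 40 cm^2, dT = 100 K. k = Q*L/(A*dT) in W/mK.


k = 184*6.4/1000/(40/10000*100) = 2.94 W/mK

2.94


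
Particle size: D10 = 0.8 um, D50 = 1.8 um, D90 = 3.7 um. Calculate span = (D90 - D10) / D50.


Span = (3.7 - 0.8) / 1.8 = 2.9 / 1.8 = 1.611

1.611


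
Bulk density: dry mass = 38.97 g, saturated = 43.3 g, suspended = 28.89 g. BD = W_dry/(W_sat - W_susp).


BD = 38.97 / (43.3 - 28.89) = 38.97 / 14.41 = 2.704 g/cm^3

2.704


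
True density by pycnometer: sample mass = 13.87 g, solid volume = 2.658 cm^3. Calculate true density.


TD = 13.87 / 2.658 = 5.218 g/cm^3

5.218


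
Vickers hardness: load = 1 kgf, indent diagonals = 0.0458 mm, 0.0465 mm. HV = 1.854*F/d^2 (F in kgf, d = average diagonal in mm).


d_avg = (0.0458+0.0465)/2 = 0.04615 mm
HV = 1.854*1/0.04615^2 = 870

870


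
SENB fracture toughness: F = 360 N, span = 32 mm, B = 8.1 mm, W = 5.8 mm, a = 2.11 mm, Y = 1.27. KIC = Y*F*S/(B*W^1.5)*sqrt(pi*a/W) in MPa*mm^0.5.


KIC = 1.27*360*32/(8.1*5.8^1.5)*sqrt(pi*2.11/5.8) = 138.24

138.24


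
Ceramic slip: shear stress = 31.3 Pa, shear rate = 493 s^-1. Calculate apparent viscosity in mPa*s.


eta = tau/gamma * 1000 = 31.3/493 * 1000 = 63.5 mPa*s

63.5


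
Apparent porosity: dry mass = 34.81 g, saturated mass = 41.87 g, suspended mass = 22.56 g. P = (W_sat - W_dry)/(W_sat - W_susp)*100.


P = (41.87 - 34.81) / (41.87 - 22.56) * 100 = 7.06 / 19.31 * 100 = 36.6%

36.6


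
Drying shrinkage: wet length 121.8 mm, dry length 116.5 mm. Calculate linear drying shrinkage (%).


DS = (121.8 - 116.5) / 121.8 * 100 = 4.35%

4.35


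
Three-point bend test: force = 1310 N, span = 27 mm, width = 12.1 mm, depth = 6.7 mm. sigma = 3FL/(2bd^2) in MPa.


sigma = 3*1310*27/(2*12.1*6.7^2) = 97.7 MPa

97.7


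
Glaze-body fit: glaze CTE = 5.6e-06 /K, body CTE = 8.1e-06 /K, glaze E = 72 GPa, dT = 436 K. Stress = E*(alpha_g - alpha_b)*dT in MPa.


Stress = 72*1000*(5.6e-06 - 8.1e-06)*436 = -78.5 MPa

-78.5


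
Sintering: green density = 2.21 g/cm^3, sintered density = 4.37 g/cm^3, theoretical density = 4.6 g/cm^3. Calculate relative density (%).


Relative = 4.37 / 4.6 * 100 = 95.0%

95.0


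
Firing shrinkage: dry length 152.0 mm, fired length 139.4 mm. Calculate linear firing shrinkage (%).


FS = (152.0 - 139.4) / 152.0 * 100 = 8.29%

8.29


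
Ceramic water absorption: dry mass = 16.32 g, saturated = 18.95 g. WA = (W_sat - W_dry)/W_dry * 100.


WA = (18.95 - 16.32) / 16.32 * 100 = 16.12%

16.12


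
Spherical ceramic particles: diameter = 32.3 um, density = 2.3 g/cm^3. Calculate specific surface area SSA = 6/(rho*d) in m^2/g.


SSA = 6 / (2.3 * 32.3) = 0.081 m^2/g

0.081


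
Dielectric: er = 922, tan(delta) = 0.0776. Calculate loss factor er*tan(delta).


Loss = 922 * 0.0776 = 71.547

71.547


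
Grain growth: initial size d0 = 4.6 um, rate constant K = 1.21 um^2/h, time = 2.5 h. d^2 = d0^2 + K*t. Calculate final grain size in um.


d^2 = 4.6^2 + 1.21*2.5 = 24.185
d = sqrt(24.185) = 4.92 um

4.92


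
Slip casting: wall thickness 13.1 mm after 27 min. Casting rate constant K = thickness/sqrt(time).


K = 13.1 / sqrt(27) = 13.1 / 5.1962 = 2.521 mm/min^0.5

2.521


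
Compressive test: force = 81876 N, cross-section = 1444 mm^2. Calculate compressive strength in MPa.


CS = 81876 / 1444 = 56.7 MPa

56.7


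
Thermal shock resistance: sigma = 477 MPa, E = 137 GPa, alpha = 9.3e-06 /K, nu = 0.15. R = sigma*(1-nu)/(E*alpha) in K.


R = 477*(1-0.15)/(137*1000*9.3e-06) = 318 K

318


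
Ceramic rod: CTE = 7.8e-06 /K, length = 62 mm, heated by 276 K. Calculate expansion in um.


dL = 7.8e-06 * 62 * 276 * 1000 = 133.474 um

133.474


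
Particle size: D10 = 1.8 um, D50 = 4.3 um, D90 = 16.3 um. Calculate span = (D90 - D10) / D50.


Span = (16.3 - 1.8) / 4.3 = 14.5 / 4.3 = 3.372

3.372


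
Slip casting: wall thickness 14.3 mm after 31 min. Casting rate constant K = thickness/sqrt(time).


K = 14.3 / sqrt(31) = 14.3 / 5.5678 = 2.568 mm/min^0.5

2.568


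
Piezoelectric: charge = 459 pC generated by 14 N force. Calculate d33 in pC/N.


d33 = 459 / 14 = 32.8 pC/N

32.8


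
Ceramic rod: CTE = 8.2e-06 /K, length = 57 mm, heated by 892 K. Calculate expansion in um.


dL = 8.2e-06 * 57 * 892 * 1000 = 416.921 um

416.921


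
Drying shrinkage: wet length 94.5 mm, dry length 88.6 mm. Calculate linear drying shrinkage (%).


DS = (94.5 - 88.6) / 94.5 * 100 = 6.24%

6.24


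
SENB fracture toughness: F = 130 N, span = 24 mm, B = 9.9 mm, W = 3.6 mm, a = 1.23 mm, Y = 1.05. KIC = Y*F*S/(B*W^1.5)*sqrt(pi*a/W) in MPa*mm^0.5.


KIC = 1.05*130*24/(9.9*3.6^1.5)*sqrt(pi*1.23/3.6) = 50.19

50.19


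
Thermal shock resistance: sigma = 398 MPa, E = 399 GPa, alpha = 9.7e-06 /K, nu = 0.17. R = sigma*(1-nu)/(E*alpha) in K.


R = 398*(1-0.17)/(399*1000*9.7e-06) = 85 K

85


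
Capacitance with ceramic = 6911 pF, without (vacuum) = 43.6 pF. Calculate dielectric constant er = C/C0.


er = 6911 / 43.6 = 158.51

158.51


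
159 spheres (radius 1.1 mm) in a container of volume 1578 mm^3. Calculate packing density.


V_sphere = 4/3*pi*1.1^3 = 5.5753 mm^3
Total V = 159*5.5753 = 886.4727 mm^3
PD = 886.4727 / 1578 = 0.562

0.562


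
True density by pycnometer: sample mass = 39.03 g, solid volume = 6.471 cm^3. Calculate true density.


TD = 39.03 / 6.471 = 6.032 g/cm^3

6.032


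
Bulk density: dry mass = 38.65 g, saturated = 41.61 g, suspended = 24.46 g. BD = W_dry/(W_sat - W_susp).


BD = 38.65 / (41.61 - 24.46) = 38.65 / 17.15 = 2.254 g/cm^3

2.254


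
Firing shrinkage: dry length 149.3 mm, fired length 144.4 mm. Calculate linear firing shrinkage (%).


FS = (149.3 - 144.4) / 149.3 * 100 = 3.28%

3.28


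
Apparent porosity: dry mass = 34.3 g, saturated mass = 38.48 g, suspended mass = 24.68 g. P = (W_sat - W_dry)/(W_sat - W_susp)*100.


P = (38.48 - 34.3) / (38.48 - 24.68) * 100 = 4.18 / 13.8 * 100 = 30.3%

30.3


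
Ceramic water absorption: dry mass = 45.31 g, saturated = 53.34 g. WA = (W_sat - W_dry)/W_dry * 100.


WA = (53.34 - 45.31) / 45.31 * 100 = 17.72%

17.72


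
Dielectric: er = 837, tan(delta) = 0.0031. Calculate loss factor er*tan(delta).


Loss = 837 * 0.0031 = 2.595

2.595


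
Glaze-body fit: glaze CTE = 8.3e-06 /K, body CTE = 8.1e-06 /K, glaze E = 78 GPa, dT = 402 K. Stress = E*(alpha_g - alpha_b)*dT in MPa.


Stress = 78*1000*(8.3e-06 - 8.1e-06)*402 = 6.3 MPa

6.3


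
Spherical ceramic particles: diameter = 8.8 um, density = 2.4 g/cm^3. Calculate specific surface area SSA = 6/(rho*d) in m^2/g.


SSA = 6 / (2.4 * 8.8) = 0.284 m^2/g

0.284


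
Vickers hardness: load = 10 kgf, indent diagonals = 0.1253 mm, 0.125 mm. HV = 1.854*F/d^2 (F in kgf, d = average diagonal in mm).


d_avg = (0.1253+0.125)/2 = 0.12515 mm
HV = 1.854*10/0.12515^2 = 1184

1184


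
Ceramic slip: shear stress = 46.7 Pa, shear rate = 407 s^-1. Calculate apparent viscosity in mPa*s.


eta = tau/gamma * 1000 = 46.7/407 * 1000 = 114.7 mPa*s

114.7


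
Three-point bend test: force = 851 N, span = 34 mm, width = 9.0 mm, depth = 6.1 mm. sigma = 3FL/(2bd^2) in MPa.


sigma = 3*851*34/(2*9.0*6.1^2) = 129.6 MPa

129.6


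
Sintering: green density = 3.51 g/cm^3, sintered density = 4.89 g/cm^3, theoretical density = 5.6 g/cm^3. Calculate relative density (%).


Relative = 4.89 / 5.6 * 100 = 87.3%

87.3


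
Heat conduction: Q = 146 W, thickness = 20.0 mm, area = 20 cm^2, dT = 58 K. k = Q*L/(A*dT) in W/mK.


k = 146*20.0/1000/(20/10000*58) = 25.17 W/mK

25.17


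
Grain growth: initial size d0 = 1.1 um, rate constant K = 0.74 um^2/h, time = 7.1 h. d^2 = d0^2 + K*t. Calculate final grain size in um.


d^2 = 1.1^2 + 0.74*7.1 = 6.464
d = sqrt(6.464) = 2.54 um

2.54


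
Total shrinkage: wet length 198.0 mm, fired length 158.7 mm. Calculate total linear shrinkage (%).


TS = (198.0 - 158.7) / 198.0 * 100 = 19.85%

19.85


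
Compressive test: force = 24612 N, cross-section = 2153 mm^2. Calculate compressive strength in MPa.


CS = 24612 / 2153 = 11.4 MPa

11.4


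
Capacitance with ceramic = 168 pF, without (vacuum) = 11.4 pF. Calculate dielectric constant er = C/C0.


er = 168 / 11.4 = 14.74

14.74


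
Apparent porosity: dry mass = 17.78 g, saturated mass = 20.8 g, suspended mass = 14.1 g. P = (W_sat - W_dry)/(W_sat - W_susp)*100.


P = (20.8 - 17.78) / (20.8 - 14.1) * 100 = 3.02 / 6.7 * 100 = 45.1%

45.1


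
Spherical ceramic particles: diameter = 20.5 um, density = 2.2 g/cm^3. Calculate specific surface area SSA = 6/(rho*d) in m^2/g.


SSA = 6 / (2.2 * 20.5) = 0.133 m^2/g

0.133


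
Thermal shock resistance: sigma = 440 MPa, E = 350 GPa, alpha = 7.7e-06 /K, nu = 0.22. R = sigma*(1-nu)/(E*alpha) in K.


R = 440*(1-0.22)/(350*1000*7.7e-06) = 127 K

127


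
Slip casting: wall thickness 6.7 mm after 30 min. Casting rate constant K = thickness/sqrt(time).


K = 6.7 / sqrt(30) = 6.7 / 5.4772 = 1.223 mm/min^0.5

1.223


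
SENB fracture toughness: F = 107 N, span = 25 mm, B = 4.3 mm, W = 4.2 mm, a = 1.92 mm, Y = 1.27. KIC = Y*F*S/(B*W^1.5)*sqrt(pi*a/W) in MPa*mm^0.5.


KIC = 1.27*107*25/(4.3*4.2^1.5)*sqrt(pi*1.92/4.2) = 110.0

110.0


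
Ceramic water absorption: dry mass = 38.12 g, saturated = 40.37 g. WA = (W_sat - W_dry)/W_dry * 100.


WA = (40.37 - 38.12) / 38.12 * 100 = 5.9%

5.9


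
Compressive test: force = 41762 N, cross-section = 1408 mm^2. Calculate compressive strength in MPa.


CS = 41762 / 1408 = 29.7 MPa

29.7


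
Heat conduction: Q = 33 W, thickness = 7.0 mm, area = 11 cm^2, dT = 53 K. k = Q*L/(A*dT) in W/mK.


k = 33*7.0/1000/(11/10000*53) = 3.96 W/mK

3.96


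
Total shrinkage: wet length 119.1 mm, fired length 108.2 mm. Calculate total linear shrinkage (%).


TS = (119.1 - 108.2) / 119.1 * 100 = 9.15%

9.15


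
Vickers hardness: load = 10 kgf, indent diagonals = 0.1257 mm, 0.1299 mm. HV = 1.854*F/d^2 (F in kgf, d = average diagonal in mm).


d_avg = (0.1257+0.1299)/2 = 0.1278 mm
HV = 1.854*10/0.1278^2 = 1135

1135


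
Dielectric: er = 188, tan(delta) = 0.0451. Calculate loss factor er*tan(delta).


Loss = 188 * 0.0451 = 8.479

8.479


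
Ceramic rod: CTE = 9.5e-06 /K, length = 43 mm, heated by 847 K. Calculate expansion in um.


dL = 9.5e-06 * 43 * 847 * 1000 = 346.0 um

346.0


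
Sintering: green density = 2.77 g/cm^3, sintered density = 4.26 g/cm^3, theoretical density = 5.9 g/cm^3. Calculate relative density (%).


Relative = 4.26 / 5.9 * 100 = 72.2%

72.2


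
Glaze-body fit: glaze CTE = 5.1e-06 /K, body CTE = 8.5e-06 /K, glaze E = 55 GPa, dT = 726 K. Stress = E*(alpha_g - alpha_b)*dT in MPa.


Stress = 55*1000*(5.1e-06 - 8.5e-06)*726 = -135.8 MPa

-135.8


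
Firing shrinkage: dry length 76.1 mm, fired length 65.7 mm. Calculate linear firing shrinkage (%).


FS = (76.1 - 65.7) / 76.1 * 100 = 13.67%

13.67


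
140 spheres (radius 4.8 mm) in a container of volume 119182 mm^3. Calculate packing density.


V_sphere = 4/3*pi*4.8^3 = 463.2467 mm^3
Total V = 140*463.2467 = 64854.538 mm^3
PD = 64854.538 / 119182 = 0.544

0.544


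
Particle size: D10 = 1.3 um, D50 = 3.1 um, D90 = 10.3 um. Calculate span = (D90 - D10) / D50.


Span = (10.3 - 1.3) / 3.1 = 9.0 / 3.1 = 2.903

2.903


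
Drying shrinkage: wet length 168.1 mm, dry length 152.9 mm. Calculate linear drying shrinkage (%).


DS = (168.1 - 152.9) / 168.1 * 100 = 9.04%

9.04


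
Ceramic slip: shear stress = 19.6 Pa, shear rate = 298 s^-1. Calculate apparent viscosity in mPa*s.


eta = tau/gamma * 1000 = 19.6/298 * 1000 = 65.8 mPa*s

65.8


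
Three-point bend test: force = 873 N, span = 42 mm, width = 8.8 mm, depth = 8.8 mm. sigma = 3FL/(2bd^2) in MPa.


sigma = 3*873*42/(2*8.8*8.8^2) = 80.7 MPa

80.7


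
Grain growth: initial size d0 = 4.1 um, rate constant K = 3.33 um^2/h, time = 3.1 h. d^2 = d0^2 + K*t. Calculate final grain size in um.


d^2 = 4.1^2 + 3.33*3.1 = 27.133
d = sqrt(27.133) = 5.21 um

5.21


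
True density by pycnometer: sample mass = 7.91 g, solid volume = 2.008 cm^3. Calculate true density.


TD = 7.91 / 2.008 = 3.939 g/cm^3

3.939


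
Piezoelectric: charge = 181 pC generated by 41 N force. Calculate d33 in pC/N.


d33 = 181 / 41 = 4.4 pC/N

4.4


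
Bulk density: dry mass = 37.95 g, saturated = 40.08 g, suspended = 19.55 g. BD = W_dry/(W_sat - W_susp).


BD = 37.95 / (40.08 - 19.55) = 37.95 / 20.53 = 1.849 g/cm^3

1.849


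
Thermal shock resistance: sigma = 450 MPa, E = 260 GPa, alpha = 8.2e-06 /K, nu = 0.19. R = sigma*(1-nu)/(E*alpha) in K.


R = 450*(1-0.19)/(260*1000*8.2e-06) = 171 K

171


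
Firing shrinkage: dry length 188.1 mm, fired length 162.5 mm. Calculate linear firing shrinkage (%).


FS = (188.1 - 162.5) / 188.1 * 100 = 13.61%

13.61


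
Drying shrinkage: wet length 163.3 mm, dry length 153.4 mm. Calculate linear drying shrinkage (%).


DS = (163.3 - 153.4) / 163.3 * 100 = 6.06%

6.06


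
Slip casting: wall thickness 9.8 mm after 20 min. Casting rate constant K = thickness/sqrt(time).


K = 9.8 / sqrt(20) = 9.8 / 4.4721 = 2.191 mm/min^0.5

2.191


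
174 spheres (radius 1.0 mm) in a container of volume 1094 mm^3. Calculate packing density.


V_sphere = 4/3*pi*1.0^3 = 4.1888 mm^3
Total V = 174*4.1888 = 728.8512 mm^3
PD = 728.8512 / 1094 = 0.666

0.666


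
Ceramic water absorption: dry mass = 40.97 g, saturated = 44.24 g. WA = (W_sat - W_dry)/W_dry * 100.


WA = (44.24 - 40.97) / 40.97 * 100 = 7.98%

7.98


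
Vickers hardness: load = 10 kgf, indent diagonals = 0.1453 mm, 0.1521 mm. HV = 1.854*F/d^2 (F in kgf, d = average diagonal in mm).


d_avg = (0.1453+0.1521)/2 = 0.1487 mm
HV = 1.854*10/0.1487^2 = 838

838


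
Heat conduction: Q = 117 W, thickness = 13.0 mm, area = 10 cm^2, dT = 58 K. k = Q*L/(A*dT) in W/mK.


k = 117*13.0/1000/(10/10000*58) = 26.22 W/mK

26.22


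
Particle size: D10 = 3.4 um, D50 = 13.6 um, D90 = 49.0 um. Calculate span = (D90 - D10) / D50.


Span = (49.0 - 3.4) / 13.6 = 45.6 / 13.6 = 3.353

3.353


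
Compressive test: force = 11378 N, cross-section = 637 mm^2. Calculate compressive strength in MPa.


CS = 11378 / 637 = 17.9 MPa

17.9


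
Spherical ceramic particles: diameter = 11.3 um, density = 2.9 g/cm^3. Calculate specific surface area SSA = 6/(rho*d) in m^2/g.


SSA = 6 / (2.9 * 11.3) = 0.183 m^2/g

0.183


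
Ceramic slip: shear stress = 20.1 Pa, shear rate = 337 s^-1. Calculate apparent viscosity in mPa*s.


eta = tau/gamma * 1000 = 20.1/337 * 1000 = 59.6 mPa*s

59.6


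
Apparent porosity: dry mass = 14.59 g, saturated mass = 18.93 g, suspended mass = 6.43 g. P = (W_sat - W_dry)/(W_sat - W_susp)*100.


P = (18.93 - 14.59) / (18.93 - 6.43) * 100 = 4.34 / 12.5 * 100 = 34.7%

34.7


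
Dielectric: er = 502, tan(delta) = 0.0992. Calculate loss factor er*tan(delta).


Loss = 502 * 0.0992 = 49.798

49.798


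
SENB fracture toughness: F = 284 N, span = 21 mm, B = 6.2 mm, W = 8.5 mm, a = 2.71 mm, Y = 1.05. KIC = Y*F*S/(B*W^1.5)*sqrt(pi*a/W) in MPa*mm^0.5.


KIC = 1.05*284*21/(6.2*8.5^1.5)*sqrt(pi*2.71/8.5) = 40.79

40.79


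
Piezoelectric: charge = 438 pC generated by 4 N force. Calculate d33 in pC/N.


d33 = 438 / 4 = 109.5 pC/N

109.5


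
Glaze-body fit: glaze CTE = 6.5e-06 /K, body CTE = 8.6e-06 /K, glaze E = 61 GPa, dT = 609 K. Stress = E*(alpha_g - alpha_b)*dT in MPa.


Stress = 61*1000*(6.5e-06 - 8.6e-06)*609 = -78.0 MPa

-78.0


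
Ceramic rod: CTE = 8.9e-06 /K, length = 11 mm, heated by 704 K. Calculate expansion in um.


dL = 8.9e-06 * 11 * 704 * 1000 = 68.922 um

68.922


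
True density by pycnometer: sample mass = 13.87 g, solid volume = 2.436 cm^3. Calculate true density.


TD = 13.87 / 2.436 = 5.694 g/cm^3

5.694


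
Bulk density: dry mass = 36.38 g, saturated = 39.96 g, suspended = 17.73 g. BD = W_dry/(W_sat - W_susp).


BD = 36.38 / (39.96 - 17.73) = 36.38 / 22.23 = 1.637 g/cm^3

1.637


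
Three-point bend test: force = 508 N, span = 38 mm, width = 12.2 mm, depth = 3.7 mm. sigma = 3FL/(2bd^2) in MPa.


sigma = 3*508*38/(2*12.2*3.7^2) = 173.4 MPa

173.4


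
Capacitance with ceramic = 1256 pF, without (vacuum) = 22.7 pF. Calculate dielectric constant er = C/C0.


er = 1256 / 22.7 = 55.33

55.33


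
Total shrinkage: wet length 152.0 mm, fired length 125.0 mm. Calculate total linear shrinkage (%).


TS = (152.0 - 125.0) / 152.0 * 100 = 17.76%

17.76


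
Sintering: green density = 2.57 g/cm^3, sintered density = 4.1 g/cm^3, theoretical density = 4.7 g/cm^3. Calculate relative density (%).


Relative = 4.1 / 4.7 * 100 = 87.2%

87.2


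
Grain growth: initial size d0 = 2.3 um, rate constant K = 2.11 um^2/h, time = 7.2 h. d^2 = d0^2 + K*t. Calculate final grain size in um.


d^2 = 2.3^2 + 2.11*7.2 = 20.482
d = sqrt(20.482) = 4.53 um

4.53


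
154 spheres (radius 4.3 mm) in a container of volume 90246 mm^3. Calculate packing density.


V_sphere = 4/3*pi*4.3^3 = 333.0381 mm^3
Total V = 154*333.0381 = 51287.8674 mm^3
PD = 51287.8674 / 90246 = 0.568

0.568


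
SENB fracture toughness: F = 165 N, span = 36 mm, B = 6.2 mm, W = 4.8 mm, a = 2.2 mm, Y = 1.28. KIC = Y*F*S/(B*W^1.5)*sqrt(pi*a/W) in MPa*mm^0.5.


KIC = 1.28*165*36/(6.2*4.8^1.5)*sqrt(pi*2.2/4.8) = 139.93

139.93


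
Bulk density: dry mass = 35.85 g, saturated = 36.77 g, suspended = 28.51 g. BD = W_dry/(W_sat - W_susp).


BD = 35.85 / (36.77 - 28.51) = 35.85 / 8.26 = 4.34 g/cm^3

4.34


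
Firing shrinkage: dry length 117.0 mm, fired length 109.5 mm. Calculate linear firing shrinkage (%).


FS = (117.0 - 109.5) / 117.0 * 100 = 6.41%

6.41


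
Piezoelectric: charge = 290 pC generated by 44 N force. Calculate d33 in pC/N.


d33 = 290 / 44 = 6.6 pC/N

6.6


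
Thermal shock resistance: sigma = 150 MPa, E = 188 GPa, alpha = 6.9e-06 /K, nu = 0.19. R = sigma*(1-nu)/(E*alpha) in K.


R = 150*(1-0.19)/(188*1000*6.9e-06) = 94 K

94


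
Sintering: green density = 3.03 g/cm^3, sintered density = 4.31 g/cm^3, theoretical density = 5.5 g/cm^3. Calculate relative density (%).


Relative = 4.31 / 5.5 * 100 = 78.4%

78.4


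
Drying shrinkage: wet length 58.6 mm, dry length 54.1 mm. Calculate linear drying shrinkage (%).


DS = (58.6 - 54.1) / 58.6 * 100 = 7.68%

7.68


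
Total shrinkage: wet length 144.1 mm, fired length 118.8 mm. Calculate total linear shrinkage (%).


TS = (144.1 - 118.8) / 144.1 * 100 = 17.56%

17.56


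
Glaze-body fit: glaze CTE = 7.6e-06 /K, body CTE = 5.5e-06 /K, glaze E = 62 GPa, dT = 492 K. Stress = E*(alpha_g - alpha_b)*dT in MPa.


Stress = 62*1000*(7.6e-06 - 5.5e-06)*492 = 64.1 MPa

64.1


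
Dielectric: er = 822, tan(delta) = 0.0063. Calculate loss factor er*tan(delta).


Loss = 822 * 0.0063 = 5.179

5.179


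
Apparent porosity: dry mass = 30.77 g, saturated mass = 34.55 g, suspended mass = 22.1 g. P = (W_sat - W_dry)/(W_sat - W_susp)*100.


P = (34.55 - 30.77) / (34.55 - 22.1) * 100 = 3.78 / 12.45 * 100 = 30.4%

30.4


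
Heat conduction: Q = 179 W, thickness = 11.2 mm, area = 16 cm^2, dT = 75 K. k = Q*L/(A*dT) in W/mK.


k = 179*11.2/1000/(16/10000*75) = 16.71 W/mK

16.71


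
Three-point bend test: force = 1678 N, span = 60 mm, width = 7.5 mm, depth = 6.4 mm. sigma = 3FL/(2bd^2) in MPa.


sigma = 3*1678*60/(2*7.5*6.4^2) = 491.6 MPa

491.6


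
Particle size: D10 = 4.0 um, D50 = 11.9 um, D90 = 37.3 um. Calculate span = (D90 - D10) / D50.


Span = (37.3 - 4.0) / 11.9 = 33.3 / 11.9 = 2.798

2.798


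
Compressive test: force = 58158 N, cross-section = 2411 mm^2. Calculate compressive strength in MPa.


CS = 58158 / 2411 = 24.1 MPa

24.1


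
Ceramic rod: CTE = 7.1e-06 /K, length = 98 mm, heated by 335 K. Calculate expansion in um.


dL = 7.1e-06 * 98 * 335 * 1000 = 233.093 um

233.093


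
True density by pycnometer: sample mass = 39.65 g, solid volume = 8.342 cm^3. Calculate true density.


TD = 39.65 / 8.342 = 4.753 g/cm^3

4.753


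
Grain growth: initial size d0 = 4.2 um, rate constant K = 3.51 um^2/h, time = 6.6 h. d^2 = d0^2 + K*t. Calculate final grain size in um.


d^2 = 4.2^2 + 3.51*6.6 = 40.806
d = sqrt(40.806) = 6.39 um

6.39


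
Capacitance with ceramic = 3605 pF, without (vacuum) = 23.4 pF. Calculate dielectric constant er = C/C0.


er = 3605 / 23.4 = 154.06

154.06


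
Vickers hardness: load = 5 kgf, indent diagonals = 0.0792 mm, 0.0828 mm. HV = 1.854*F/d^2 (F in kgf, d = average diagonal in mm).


d_avg = (0.0792+0.0828)/2 = 0.081 mm
HV = 1.854*5/0.081^2 = 1413

1413


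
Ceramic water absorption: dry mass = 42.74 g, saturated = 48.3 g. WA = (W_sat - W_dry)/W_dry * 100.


WA = (48.3 - 42.74) / 42.74 * 100 = 13.01%

13.01


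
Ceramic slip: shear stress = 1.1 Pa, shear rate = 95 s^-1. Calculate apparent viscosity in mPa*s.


eta = tau/gamma * 1000 = 1.1/95 * 1000 = 11.6 mPa*s

11.6


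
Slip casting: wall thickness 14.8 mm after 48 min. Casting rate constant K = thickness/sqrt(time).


K = 14.8 / sqrt(48) = 14.8 / 6.9282 = 2.136 mm/min^0.5

2.136


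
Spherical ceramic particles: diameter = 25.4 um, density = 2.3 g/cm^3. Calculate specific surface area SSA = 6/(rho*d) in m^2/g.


SSA = 6 / (2.3 * 25.4) = 0.103 m^2/g

0.103


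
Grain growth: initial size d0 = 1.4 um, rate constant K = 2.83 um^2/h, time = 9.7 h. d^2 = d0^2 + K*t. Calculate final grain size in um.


d^2 = 1.4^2 + 2.83*9.7 = 29.411
d = sqrt(29.411) = 5.42 um

5.42


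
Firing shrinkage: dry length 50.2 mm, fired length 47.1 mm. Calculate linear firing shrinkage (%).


FS = (50.2 - 47.1) / 50.2 * 100 = 6.18%

6.18


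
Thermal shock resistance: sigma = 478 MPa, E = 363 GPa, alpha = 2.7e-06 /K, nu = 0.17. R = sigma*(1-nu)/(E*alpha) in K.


R = 478*(1-0.17)/(363*1000*2.7e-06) = 405 K

405


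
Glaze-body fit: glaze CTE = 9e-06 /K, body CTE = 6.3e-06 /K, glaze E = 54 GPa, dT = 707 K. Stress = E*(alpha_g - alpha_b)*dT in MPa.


Stress = 54*1000*(9e-06 - 6.3e-06)*707 = 103.1 MPa

103.1


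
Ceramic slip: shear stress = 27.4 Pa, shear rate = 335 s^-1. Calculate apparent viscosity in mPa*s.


eta = tau/gamma * 1000 = 27.4/335 * 1000 = 81.8 mPa*s

81.8


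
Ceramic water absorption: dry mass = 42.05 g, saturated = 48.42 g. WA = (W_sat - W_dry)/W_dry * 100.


WA = (48.42 - 42.05) / 42.05 * 100 = 15.15%

15.15


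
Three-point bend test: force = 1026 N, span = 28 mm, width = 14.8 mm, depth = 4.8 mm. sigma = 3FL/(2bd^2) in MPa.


sigma = 3*1026*28/(2*14.8*4.8^2) = 126.4 MPa

126.4


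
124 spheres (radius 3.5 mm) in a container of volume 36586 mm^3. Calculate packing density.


V_sphere = 4/3*pi*3.5^3 = 179.5944 mm^3
Total V = 124*179.5944 = 22269.7056 mm^3
PD = 22269.7056 / 36586 = 0.609

0.609


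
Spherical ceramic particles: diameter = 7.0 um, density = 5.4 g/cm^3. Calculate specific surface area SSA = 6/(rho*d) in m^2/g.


SSA = 6 / (5.4 * 7.0) = 0.159 m^2/g

0.159


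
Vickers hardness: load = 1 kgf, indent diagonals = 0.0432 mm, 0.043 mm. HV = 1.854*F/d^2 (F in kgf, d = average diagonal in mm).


d_avg = (0.0432+0.043)/2 = 0.0431 mm
HV = 1.854*1/0.0431^2 = 998

998


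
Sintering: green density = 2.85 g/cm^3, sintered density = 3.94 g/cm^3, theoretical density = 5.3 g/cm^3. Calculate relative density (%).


Relative = 3.94 / 5.3 * 100 = 74.3%

74.3


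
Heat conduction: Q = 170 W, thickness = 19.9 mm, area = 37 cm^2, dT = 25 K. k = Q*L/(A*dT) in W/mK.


k = 170*19.9/1000/(37/10000*25) = 36.57 W/mK

36.57


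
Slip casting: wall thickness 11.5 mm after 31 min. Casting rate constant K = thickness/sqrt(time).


K = 11.5 / sqrt(31) = 11.5 / 5.5678 = 2.065 mm/min^0.5

2.065


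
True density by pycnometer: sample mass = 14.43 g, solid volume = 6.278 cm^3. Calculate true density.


TD = 14.43 / 6.278 = 2.299 g/cm^3

2.299


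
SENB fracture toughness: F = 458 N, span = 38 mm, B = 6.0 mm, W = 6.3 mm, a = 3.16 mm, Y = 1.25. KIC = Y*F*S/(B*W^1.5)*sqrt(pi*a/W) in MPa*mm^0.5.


KIC = 1.25*458*38/(6.0*6.3^1.5)*sqrt(pi*3.16/6.3) = 287.84

287.84


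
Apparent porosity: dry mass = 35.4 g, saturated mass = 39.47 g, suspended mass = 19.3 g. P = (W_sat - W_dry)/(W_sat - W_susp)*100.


P = (39.47 - 35.4) / (39.47 - 19.3) * 100 = 4.07 / 20.17 * 100 = 20.2%

20.2


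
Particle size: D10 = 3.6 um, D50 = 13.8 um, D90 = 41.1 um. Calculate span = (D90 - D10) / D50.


Span = (41.1 - 3.6) / 13.8 = 37.5 / 13.8 = 2.717

2.717


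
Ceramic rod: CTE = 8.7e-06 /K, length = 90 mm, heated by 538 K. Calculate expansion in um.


dL = 8.7e-06 * 90 * 538 * 1000 = 421.254 um

421.254


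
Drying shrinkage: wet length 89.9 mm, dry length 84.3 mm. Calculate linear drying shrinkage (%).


DS = (89.9 - 84.3) / 89.9 * 100 = 6.23%

6.23


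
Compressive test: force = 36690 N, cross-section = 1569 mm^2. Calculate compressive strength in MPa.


CS = 36690 / 1569 = 23.4 MPa

23.4


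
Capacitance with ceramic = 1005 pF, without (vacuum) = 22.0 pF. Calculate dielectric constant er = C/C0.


er = 1005 / 22.0 = 45.68

45.68


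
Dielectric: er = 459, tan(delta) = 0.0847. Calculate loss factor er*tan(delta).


Loss = 459 * 0.0847 = 38.877

38.877


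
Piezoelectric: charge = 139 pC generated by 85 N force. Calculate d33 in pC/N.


d33 = 139 / 85 = 1.6 pC/N

1.6


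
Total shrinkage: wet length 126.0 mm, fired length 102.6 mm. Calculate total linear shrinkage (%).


TS = (126.0 - 102.6) / 126.0 * 100 = 18.57%

18.57


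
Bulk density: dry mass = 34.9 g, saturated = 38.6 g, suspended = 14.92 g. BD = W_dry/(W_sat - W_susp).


BD = 34.9 / (38.6 - 14.92) = 34.9 / 23.68 = 1.474 g/cm^3

1.474


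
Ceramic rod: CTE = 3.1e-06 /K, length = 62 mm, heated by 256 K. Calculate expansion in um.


dL = 3.1e-06 * 62 * 256 * 1000 = 49.203 um

49.203


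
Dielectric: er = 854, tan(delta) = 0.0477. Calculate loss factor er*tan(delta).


Loss = 854 * 0.0477 = 40.736

40.736


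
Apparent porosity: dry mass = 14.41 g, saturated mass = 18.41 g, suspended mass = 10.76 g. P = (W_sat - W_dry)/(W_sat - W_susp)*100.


P = (18.41 - 14.41) / (18.41 - 10.76) * 100 = 4.0 / 7.65 * 100 = 52.3%

52.3


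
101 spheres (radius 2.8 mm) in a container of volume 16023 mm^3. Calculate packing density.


V_sphere = 4/3*pi*2.8^3 = 91.9523 mm^3
Total V = 101*91.9523 = 9287.1823 mm^3
PD = 9287.1823 / 16023 = 0.58

0.58


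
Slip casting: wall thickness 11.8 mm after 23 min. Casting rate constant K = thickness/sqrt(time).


K = 11.8 / sqrt(23) = 11.8 / 4.7958 = 2.46 mm/min^0.5

2.46


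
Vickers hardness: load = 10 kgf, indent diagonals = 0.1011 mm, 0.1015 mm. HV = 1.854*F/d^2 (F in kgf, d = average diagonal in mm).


d_avg = (0.1011+0.1015)/2 = 0.1013 mm
HV = 1.854*10/0.1013^2 = 1807

1807


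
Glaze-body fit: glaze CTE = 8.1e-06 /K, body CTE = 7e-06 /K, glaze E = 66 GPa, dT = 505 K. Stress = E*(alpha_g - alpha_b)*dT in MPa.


Stress = 66*1000*(8.1e-06 - 7e-06)*505 = 36.7 MPa

36.7


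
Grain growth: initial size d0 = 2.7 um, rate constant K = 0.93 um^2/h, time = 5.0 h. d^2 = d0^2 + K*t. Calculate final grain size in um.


d^2 = 2.7^2 + 0.93*5.0 = 11.94
d = sqrt(11.94) = 3.46 um

3.46


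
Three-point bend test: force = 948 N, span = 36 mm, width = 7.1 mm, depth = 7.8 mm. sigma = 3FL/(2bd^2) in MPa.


sigma = 3*948*36/(2*7.1*7.8^2) = 118.5 MPa

118.5


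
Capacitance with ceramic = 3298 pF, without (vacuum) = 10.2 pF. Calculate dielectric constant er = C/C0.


er = 3298 / 10.2 = 323.33

323.33


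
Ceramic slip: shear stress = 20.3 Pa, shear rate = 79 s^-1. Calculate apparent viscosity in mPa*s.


eta = tau/gamma * 1000 = 20.3/79 * 1000 = 257.0 mPa*s

257.0


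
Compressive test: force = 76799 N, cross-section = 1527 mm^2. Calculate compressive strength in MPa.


CS = 76799 / 1527 = 50.3 MPa

50.3


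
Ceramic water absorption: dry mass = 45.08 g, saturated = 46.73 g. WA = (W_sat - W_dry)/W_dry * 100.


WA = (46.73 - 45.08) / 45.08 * 100 = 3.66%

3.66


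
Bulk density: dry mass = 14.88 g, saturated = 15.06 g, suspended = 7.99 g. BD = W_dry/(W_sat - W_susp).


BD = 14.88 / (15.06 - 7.99) = 14.88 / 7.07 = 2.105 g/cm^3

2.105


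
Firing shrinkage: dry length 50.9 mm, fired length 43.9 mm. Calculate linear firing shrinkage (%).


FS = (50.9 - 43.9) / 50.9 * 100 = 13.75%

13.75


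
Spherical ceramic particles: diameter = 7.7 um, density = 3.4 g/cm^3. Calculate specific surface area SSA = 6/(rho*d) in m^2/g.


SSA = 6 / (3.4 * 7.7) = 0.229 m^2/g

0.229


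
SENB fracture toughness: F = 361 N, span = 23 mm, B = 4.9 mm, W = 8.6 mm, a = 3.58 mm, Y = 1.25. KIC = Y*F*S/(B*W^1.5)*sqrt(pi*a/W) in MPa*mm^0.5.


KIC = 1.25*361*23/(4.9*8.6^1.5)*sqrt(pi*3.58/8.6) = 96.04

96.04


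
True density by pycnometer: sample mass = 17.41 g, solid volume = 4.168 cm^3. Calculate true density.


TD = 17.41 / 4.168 = 4.177 g/cm^3

4.177


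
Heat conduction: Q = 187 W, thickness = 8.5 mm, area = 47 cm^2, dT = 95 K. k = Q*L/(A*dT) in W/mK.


k = 187*8.5/1000/(47/10000*95) = 3.56 W/mK

3.56


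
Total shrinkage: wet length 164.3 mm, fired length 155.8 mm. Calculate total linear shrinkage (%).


TS = (164.3 - 155.8) / 164.3 * 100 = 5.17%

5.17


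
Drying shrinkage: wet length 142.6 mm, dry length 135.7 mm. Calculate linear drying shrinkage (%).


DS = (142.6 - 135.7) / 142.6 * 100 = 4.84%

4.84


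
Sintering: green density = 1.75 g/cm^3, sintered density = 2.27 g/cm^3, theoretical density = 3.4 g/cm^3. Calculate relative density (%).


Relative = 2.27 / 3.4 * 100 = 66.8%

66.8


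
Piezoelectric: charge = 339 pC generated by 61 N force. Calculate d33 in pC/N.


d33 = 339 / 61 = 5.6 pC/N

5.6


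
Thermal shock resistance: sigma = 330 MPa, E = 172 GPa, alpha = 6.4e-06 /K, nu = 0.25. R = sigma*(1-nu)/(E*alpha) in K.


R = 330*(1-0.25)/(172*1000*6.4e-06) = 225 K

225


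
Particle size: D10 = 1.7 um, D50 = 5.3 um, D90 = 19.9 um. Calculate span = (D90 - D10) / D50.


Span = (19.9 - 1.7) / 5.3 = 18.2 / 5.3 = 3.434

3.434


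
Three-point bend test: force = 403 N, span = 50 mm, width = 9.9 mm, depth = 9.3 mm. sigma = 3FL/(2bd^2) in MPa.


sigma = 3*403*50/(2*9.9*9.3^2) = 35.3 MPa

35.3


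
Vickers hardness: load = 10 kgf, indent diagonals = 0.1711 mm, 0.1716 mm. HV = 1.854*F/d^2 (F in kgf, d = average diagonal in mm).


d_avg = (0.1711+0.1716)/2 = 0.17135 mm
HV = 1.854*10/0.17135^2 = 631

631


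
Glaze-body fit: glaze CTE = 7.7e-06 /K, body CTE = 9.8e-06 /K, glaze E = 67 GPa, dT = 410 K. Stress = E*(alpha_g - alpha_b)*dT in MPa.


Stress = 67*1000*(7.7e-06 - 9.8e-06)*410 = -57.7 MPa

-57.7


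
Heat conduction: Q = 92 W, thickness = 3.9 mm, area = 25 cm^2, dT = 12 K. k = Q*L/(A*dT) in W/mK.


k = 92*3.9/1000/(25/10000*12) = 11.96 W/mK

11.96


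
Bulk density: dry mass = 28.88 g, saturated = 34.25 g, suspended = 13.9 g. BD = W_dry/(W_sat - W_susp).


BD = 28.88 / (34.25 - 13.9) = 28.88 / 20.35 = 1.419 g/cm^3

1.419


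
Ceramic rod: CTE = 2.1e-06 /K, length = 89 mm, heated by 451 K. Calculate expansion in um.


dL = 2.1e-06 * 89 * 451 * 1000 = 84.292 um

84.292


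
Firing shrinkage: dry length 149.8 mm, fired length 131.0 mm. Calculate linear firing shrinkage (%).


FS = (149.8 - 131.0) / 149.8 * 100 = 12.55%

12.55


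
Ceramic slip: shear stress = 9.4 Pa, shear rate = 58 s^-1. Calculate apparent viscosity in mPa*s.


eta = tau/gamma * 1000 = 9.4/58 * 1000 = 162.1 mPa*s

162.1


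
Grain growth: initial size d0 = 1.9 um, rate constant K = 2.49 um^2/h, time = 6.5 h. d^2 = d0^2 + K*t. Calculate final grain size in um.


d^2 = 1.9^2 + 2.49*6.5 = 19.795
d = sqrt(19.795) = 4.45 um

4.45


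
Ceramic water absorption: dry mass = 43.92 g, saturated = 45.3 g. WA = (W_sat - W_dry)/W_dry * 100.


WA = (45.3 - 43.92) / 43.92 * 100 = 3.14%

3.14


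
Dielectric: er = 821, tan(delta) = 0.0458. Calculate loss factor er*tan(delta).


Loss = 821 * 0.0458 = 37.602

37.602


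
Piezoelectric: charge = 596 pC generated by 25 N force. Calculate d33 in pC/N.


d33 = 596 / 25 = 23.8 pC/N

23.8


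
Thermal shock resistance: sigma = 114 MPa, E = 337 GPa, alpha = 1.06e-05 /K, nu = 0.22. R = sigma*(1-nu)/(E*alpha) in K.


R = 114*(1-0.22)/(337*1000*1.06e-05) = 25 K

25


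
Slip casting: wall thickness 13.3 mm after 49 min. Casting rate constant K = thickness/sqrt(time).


K = 13.3 / sqrt(49) = 13.3 / 7.0 = 1.9 mm/min^0.5

1.9


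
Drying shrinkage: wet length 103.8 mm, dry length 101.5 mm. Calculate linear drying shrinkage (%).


DS = (103.8 - 101.5) / 103.8 * 100 = 2.22%

2.22


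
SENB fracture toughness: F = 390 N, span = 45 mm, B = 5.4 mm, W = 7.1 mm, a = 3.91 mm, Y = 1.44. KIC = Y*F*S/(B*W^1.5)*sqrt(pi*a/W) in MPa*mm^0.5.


KIC = 1.44*390*45/(5.4*7.1^1.5)*sqrt(pi*3.91/7.1) = 325.38

325.38


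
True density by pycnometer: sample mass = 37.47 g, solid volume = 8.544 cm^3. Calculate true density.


TD = 37.47 / 8.544 = 4.386 g/cm^3

4.386


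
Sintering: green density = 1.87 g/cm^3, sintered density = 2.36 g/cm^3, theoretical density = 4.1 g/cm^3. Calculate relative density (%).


Relative = 2.36 / 4.1 * 100 = 57.6%

57.6


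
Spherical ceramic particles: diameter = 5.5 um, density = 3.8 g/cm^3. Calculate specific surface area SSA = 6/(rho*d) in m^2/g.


SSA = 6 / (3.8 * 5.5) = 0.287 m^2/g

0.287


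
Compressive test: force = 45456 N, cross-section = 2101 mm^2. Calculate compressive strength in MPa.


CS = 45456 / 2101 = 21.6 MPa

21.6


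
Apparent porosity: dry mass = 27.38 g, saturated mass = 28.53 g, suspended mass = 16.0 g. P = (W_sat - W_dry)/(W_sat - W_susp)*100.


P = (28.53 - 27.38) / (28.53 - 16.0) * 100 = 1.15 / 12.53 * 100 = 9.2%

9.2


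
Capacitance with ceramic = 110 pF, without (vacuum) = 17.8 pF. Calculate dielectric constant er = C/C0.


er = 110 / 17.8 = 6.18

6.18


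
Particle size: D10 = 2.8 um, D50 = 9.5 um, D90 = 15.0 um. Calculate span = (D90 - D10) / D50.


Span = (15.0 - 2.8) / 9.5 = 12.2 / 9.5 = 1.284

1.284


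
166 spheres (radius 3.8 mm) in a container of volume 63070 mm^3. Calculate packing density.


V_sphere = 4/3*pi*3.8^3 = 229.8473 mm^3
Total V = 166*229.8473 = 38154.6518 mm^3
PD = 38154.6518 / 63070 = 0.605

0.605


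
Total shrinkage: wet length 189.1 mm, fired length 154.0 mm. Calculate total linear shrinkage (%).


TS = (189.1 - 154.0) / 189.1 * 100 = 18.56%

18.56


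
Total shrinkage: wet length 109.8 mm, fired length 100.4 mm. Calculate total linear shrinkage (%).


TS = (109.8 - 100.4) / 109.8 * 100 = 8.56%

8.56


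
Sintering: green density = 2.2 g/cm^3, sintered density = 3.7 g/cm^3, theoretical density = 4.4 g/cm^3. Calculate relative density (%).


Relative = 3.7 / 4.4 * 100 = 84.1%

84.1


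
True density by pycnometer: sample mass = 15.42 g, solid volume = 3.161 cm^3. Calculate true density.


TD = 15.42 / 3.161 = 4.878 g/cm^3

4.878


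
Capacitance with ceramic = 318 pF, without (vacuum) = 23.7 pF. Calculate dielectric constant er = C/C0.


er = 318 / 23.7 = 13.42

13.42


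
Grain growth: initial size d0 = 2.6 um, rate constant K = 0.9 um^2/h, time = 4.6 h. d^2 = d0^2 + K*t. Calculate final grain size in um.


d^2 = 2.6^2 + 0.9*4.6 = 10.9
d = sqrt(10.9) = 3.3 um

3.3


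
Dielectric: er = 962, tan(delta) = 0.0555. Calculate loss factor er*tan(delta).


Loss = 962 * 0.0555 = 53.391

53.391


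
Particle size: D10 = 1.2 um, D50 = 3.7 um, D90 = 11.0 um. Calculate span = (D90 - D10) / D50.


Span = (11.0 - 1.2) / 3.7 = 9.8 / 3.7 = 2.649

2.649


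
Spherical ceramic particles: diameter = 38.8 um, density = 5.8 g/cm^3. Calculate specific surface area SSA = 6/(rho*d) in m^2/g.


SSA = 6 / (5.8 * 38.8) = 0.027 m^2/g

0.027


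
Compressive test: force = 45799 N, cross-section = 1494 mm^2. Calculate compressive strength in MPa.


CS = 45799 / 1494 = 30.7 MPa

30.7


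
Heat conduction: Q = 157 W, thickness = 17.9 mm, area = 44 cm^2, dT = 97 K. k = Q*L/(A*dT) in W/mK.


k = 157*17.9/1000/(44/10000*97) = 6.58 W/mK

6.58


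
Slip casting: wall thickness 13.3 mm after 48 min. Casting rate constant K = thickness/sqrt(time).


K = 13.3 / sqrt(48) = 13.3 / 6.9282 = 1.92 mm/min^0.5

1.92


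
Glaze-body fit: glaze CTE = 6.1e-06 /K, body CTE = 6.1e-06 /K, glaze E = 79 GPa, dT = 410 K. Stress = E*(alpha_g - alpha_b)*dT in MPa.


Stress = 79*1000*(6.1e-06 - 6.1e-06)*410 = 0.0 MPa

0.0


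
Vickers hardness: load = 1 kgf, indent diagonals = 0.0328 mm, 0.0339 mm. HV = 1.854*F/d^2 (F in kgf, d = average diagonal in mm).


d_avg = (0.0328+0.0339)/2 = 0.03335 mm
HV = 1.854*1/0.03335^2 = 1667

1667


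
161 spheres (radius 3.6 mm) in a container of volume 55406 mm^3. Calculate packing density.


V_sphere = 4/3*pi*3.6^3 = 195.4322 mm^3
Total V = 161*195.4322 = 31464.5842 mm^3
PD = 31464.5842 / 55406 = 0.568

0.568


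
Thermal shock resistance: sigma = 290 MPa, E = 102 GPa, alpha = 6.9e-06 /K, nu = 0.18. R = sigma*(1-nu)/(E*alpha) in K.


R = 290*(1-0.18)/(102*1000*6.9e-06) = 338 K

338


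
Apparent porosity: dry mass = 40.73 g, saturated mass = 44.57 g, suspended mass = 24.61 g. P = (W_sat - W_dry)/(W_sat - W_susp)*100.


P = (44.57 - 40.73) / (44.57 - 24.61) * 100 = 3.84 / 19.96 * 100 = 19.2%

19.2


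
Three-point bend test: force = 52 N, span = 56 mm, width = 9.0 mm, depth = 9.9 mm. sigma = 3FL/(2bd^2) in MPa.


sigma = 3*52*56/(2*9.0*9.9^2) = 5.0 MPa

5.0


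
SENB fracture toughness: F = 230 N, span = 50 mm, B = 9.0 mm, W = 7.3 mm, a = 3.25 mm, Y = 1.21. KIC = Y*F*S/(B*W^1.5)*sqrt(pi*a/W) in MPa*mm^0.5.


KIC = 1.21*230*50/(9.0*7.3^1.5)*sqrt(pi*3.25/7.3) = 92.71

92.71


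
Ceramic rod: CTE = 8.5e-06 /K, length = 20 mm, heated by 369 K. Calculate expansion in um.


dL = 8.5e-06 * 20 * 369 * 1000 = 62.73 um

62.73


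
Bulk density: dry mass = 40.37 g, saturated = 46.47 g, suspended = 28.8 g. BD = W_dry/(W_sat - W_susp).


BD = 40.37 / (46.47 - 28.8) = 40.37 / 17.67 = 2.285 g/cm^3

2.285


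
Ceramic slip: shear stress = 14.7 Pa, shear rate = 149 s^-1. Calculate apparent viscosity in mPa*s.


eta = tau/gamma * 1000 = 14.7/149 * 1000 = 98.7 mPa*s

98.7


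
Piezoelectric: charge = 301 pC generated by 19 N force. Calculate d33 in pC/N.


d33 = 301 / 19 = 15.8 pC/N

15.8


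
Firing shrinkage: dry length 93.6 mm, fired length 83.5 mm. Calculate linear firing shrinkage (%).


FS = (93.6 - 83.5) / 93.6 * 100 = 10.79%

10.79


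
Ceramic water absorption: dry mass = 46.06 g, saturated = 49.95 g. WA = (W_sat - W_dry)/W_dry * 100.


WA = (49.95 - 46.06) / 46.06 * 100 = 8.45%

8.45
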